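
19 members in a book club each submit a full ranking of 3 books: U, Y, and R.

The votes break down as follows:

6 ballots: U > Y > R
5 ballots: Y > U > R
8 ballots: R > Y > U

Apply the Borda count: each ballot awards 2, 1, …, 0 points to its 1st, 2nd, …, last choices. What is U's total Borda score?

Borda scores:
  U: 6·2 + 5·1 + 8·0 = 17
  Y: 6·1 + 5·2 + 8·1 = 24
  R: 6·0 + 5·0 + 8·2 = 16

17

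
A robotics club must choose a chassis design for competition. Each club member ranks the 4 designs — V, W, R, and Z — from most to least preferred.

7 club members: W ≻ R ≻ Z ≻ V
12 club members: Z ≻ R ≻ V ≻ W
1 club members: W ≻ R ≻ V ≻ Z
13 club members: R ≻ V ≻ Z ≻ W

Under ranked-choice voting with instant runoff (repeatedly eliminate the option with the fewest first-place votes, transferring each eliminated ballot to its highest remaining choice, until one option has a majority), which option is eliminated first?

V

Round 1: R 13, Z 12, W 8, V 0. V has the fewest and is eliminated.
Round 2: R 13, Z 12, W 8. W has the fewest and is eliminated.
Round 3: R 21, Z 12. R has a majority.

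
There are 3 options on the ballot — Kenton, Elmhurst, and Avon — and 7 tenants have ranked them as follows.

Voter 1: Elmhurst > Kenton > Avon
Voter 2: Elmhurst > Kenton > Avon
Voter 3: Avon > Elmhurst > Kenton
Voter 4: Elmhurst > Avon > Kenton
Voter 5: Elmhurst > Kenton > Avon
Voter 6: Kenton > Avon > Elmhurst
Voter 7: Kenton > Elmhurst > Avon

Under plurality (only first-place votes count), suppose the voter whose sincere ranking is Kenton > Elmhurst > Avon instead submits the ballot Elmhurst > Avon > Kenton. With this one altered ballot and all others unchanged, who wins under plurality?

First-place totals with the altered ballot: Kenton 1, Elmhurst 5, Avon 1.
The winner is unchanged: still Elmhurst.

Elmhurst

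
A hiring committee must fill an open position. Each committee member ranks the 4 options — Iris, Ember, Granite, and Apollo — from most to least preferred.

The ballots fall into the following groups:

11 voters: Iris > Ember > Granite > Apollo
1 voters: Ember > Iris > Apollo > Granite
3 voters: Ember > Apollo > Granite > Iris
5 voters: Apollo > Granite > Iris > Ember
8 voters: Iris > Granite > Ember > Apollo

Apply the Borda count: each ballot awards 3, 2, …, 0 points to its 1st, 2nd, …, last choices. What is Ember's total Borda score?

Borda scores:
  Iris: 11·3 + 2 + 3·0 + 5·1 + 8·3 = 64
  Ember: 11·2 + 3 + 3·3 + 5·0 + 8·1 = 42
  Granite: 11·1 + 0 + 3·1 + 5·2 + 8·2 = 40
  Apollo: 11·0 + 1 + 3·2 + 5·3 + 8·0 = 22

42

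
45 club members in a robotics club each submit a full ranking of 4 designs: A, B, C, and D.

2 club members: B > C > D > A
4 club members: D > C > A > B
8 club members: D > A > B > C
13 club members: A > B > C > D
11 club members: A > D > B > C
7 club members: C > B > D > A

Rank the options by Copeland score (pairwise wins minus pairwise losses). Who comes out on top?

A

Pairwise results:
  A vs B: A wins 36–9.
  A vs C: A wins 32–13.
  A vs D: A wins 24–21.
  B vs C: B wins 34–11.
  B vs D: D wins 23–22.
  C vs D: D wins 23–22.
Copeland scores (wins − losses):
  A: 3 − 0 = 3
  B: 1 − 2 = -1
  C: 0 − 3 = -3
  D: 2 − 1 = 1
A has the best Copeland score.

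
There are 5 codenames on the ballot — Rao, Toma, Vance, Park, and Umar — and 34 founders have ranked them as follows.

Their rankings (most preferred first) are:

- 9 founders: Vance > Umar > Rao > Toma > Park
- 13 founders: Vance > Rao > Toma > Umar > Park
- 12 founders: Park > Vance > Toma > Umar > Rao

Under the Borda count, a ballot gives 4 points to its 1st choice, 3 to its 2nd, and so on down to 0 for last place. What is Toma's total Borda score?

59

Borda scores:
  Rao: 9·2 + 13·3 + 12·0 = 57
  Toma: 9·1 + 13·2 + 12·2 = 59
  Vance: 9·4 + 13·4 + 12·3 = 124
  Park: 9·0 + 13·0 + 12·4 = 48
  Umar: 9·3 + 13·1 + 12·1 = 52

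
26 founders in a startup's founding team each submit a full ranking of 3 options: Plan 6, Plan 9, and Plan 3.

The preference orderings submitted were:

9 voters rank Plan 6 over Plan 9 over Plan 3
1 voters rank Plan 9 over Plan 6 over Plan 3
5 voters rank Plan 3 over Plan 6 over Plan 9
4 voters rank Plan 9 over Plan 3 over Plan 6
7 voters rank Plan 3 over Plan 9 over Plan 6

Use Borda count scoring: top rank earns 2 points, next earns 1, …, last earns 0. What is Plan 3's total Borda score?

28

Borda scores:
  Plan 6: 9·2 + 1 + 5·1 + 4·0 + 7·0 = 24
  Plan 9: 9·1 + 2 + 5·0 + 4·2 + 7·1 = 26
  Plan 3: 9·0 + 0 + 5·2 + 4·1 + 7·2 = 28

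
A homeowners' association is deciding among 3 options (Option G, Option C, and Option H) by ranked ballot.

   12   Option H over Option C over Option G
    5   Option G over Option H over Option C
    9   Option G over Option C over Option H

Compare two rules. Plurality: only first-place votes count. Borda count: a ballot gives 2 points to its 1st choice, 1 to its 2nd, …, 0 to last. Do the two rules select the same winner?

No

Plurality first-place counts: Option G 14, Option C 0, Option H 12 → Option G.
Borda totals: Option G 28, Option C 21, Option H 29 → Option H.
The two rules disagree: plurality picks Option G, Borda picks Option H.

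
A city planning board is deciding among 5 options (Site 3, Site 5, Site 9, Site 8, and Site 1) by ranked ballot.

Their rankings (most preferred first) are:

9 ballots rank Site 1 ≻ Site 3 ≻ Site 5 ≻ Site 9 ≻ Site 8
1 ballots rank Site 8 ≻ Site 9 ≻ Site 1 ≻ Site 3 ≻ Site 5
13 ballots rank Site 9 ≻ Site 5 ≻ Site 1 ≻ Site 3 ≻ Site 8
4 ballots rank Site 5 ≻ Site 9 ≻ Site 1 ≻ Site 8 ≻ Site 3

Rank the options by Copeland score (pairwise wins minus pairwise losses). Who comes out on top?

Site 9

Pairwise results:
  Site 3 vs Site 5: Site 5 wins 17–10.
  Site 3 vs Site 9: Site 9 wins 18–9.
  Site 3 vs Site 8: Site 3 wins 22–5.
  Site 3 vs Site 1: Site 1 wins 27–0.
  Site 5 vs Site 9: Site 9 wins 14–13.
  Site 5 vs Site 8: Site 5 wins 26–1.
  Site 5 vs Site 1: Site 5 wins 17–10.
  Site 9 vs Site 8: Site 9 wins 26–1.
  Site 9 vs Site 1: Site 9 wins 18–9.
  Site 8 vs Site 1: Site 1 wins 26–1.
Copeland scores (wins − losses):
  Site 3: 1 − 3 = -2
  Site 5: 3 − 1 = 2
  Site 9: 4 − 0 = 4
  Site 8: 0 − 4 = -4
  Site 1: 2 − 2 = 0
Site 9 has the best Copeland score.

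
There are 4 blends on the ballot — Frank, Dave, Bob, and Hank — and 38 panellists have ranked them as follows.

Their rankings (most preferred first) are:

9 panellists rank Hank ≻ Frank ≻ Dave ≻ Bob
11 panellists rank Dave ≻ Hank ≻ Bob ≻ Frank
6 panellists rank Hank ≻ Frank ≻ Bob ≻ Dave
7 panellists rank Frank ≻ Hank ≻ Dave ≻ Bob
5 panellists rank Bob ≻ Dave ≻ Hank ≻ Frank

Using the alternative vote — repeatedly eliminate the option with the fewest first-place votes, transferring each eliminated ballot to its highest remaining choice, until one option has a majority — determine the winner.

Hank

Round 1: Hank 15, Dave 11, Frank 7, Bob 5. Bob has the fewest and is eliminated.
Round 2: Dave 16, Hank 15, Frank 7. Frank has the fewest and is eliminated.
Round 3: Hank 22, Dave 16. Hank has a majority.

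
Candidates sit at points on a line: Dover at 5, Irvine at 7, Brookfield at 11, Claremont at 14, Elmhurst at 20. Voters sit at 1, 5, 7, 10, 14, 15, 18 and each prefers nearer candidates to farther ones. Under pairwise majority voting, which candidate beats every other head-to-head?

With single-peaked preferences on a line, the Condorcet winner is the candidate closest to the median voter.
The median voter (position 10) is closest to Brookfield at 11.
Check: Brookfield vs Dover — voters closer to Brookfield: 4 of 7.

Brookfield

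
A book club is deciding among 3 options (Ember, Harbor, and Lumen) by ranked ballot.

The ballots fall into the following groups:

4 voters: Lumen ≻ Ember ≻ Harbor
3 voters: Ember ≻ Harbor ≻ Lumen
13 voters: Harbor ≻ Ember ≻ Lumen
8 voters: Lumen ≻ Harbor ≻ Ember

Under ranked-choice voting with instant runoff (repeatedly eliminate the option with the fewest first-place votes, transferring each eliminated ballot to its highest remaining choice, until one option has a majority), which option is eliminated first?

Round 1: Harbor 13, Lumen 12, Ember 3. Ember has the fewest and is eliminated.
Round 2: Harbor 16, Lumen 12. Harbor has a majority.

Ember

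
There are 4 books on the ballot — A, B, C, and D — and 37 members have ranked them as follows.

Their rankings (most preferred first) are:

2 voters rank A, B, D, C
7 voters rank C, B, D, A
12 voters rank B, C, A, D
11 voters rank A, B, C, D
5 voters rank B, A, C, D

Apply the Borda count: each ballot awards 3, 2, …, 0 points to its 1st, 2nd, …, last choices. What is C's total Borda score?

Borda scores:
  A: 2·3 + 7·0 + 12·1 + 11·3 + 5·2 = 61
  B: 2·2 + 7·2 + 12·3 + 11·2 + 5·3 = 91
  C: 2·0 + 7·3 + 12·2 + 11·1 + 5·1 = 61
  D: 2·1 + 7·1 + 12·0 + 11·0 + 5·0 = 9

61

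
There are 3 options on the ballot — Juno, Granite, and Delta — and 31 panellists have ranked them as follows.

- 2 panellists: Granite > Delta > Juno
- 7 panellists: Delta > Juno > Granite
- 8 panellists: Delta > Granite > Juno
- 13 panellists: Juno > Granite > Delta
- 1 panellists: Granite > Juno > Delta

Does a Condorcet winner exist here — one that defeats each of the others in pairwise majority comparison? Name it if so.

Head-to-head results (31 voters total):
Juno vs Granite: Juno wins 20–11.
Juno vs Delta: Delta wins 17–14.
Granite vs Delta: Granite wins 16–15.
No candidate beats all others: Juno beats Granite beats Delta beats Juno, a majority cycle.

None — there is no Condorcet winner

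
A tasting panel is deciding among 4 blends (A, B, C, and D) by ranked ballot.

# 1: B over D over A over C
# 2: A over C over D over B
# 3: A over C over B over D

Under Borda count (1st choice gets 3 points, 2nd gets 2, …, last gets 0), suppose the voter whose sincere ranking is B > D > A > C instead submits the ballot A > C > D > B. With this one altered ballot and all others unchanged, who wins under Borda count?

Borda totals with the altered ballot: A 9, B 1, C 6, D 2.
The winner is unchanged: still A.

A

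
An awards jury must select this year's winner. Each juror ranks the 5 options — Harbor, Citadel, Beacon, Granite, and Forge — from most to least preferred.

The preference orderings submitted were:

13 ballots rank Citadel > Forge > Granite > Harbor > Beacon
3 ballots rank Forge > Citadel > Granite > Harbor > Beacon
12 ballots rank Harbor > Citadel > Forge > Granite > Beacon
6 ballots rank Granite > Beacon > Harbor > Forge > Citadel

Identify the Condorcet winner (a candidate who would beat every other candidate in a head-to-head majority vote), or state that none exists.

Head-to-head results (34 voters total):
Harbor vs Citadel: Harbor wins 18–16.
Harbor vs Beacon: Harbor wins 28–6.
Harbor vs Granite: Granite wins 22–12.
Harbor vs Forge: Harbor wins 18–16.
Citadel vs Beacon: Citadel wins 28–6.
Citadel vs Granite: Citadel wins 28–6.
Citadel vs Forge: Citadel wins 25–9.
Beacon vs Granite: Granite wins 34–0.
Beacon vs Forge: Forge wins 28–6.
Granite vs Forge: Forge wins 28–6.
No candidate beats all others: Harbor beats Citadel beats Granite beats Harbor, a majority cycle.

There is no Condorcet winner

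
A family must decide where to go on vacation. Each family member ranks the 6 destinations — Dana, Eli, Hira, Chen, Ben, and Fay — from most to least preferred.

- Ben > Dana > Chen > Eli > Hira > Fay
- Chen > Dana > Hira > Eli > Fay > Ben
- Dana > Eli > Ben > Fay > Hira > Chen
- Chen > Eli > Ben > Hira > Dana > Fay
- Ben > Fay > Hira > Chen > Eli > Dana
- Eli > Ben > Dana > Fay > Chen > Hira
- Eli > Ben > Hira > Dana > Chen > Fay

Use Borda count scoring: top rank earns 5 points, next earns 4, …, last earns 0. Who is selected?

Ben

Borda scores:
  Dana: 4 + 4 + 5 + 1 + 0 + 3 + 2 = 19
  Eli: 2 + 2 + 4 + 4 + 1 + 5 + 5 = 23
  Hira: 1 + 3 + 1 + 2 + 3 + 0 + 3 = 13
  Chen: 3 + 5 + 0 + 5 + 2 + 1 + 1 = 17
  Ben: 5 + 0 + 3 + 3 + 5 + 4 + 4 = 24
  Fay: 0 + 1 + 2 + 0 + 4 + 2 + 0 = 9
Ben has the highest total.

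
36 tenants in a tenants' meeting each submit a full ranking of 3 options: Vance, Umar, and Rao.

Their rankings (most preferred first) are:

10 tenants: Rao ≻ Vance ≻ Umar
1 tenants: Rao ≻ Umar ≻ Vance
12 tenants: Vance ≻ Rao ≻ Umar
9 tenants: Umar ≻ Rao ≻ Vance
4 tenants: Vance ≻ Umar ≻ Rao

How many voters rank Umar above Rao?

Ballots ranking Umar above Rao: 9+4 = 13.
Ballots ranking Rao above Umar: 10+1+12 = 23.
So 13 of 36 voters prefer Umar to Rao.

13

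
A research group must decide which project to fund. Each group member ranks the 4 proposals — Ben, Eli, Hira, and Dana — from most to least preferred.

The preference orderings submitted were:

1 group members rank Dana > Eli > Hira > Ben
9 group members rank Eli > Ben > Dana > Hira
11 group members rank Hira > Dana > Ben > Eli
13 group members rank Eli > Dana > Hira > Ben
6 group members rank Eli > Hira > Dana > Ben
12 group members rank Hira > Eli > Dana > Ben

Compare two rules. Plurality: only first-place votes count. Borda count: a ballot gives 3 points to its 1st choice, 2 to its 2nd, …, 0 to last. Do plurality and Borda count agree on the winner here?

Plurality first-place counts: Ben 0, Eli 28, Hira 23, Dana 1 → Eli.
Borda totals: Ben 29, Eli 110, Hira 95, Dana 78 → Eli.
The two rules agree on Eli.

Yes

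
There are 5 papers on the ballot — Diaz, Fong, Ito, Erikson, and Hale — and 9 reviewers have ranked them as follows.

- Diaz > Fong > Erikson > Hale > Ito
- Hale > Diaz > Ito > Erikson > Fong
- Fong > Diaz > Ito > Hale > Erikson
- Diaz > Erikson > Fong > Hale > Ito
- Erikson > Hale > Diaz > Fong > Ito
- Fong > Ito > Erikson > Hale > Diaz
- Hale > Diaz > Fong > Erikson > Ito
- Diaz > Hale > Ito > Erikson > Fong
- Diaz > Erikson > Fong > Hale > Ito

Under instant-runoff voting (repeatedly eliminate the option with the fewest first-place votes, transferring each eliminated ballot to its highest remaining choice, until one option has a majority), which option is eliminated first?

Ito

Round 1: Diaz 4, Fong 2, Hale 2, Erikson 1, Ito 0. Ito has the fewest and is eliminated.
Round 2: Diaz 4, Fong 2, Hale 2, Erikson 1. Erikson has the fewest and is eliminated.
Round 3: Diaz 4, Hale 3, Fong 2. Fong has the fewest and is eliminated.
Round 4: Diaz 5, Hale 4. Diaz has a majority.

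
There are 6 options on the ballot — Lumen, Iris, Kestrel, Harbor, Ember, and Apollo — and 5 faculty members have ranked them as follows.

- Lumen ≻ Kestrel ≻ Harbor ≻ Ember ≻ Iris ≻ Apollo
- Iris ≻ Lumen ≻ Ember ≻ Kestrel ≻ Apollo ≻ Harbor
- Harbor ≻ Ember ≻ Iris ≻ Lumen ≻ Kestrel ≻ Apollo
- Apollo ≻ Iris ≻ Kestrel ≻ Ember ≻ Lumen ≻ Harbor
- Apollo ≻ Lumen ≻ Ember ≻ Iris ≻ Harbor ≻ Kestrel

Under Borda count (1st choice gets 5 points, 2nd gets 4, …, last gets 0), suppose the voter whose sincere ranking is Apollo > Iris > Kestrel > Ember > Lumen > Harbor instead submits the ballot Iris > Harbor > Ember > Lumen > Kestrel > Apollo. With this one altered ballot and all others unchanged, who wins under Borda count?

Lumen

Borda totals with the altered ballot: Lumen 17, Iris 16, Kestrel 8, Harbor 13, Ember 15, Apollo 6.
The winner is unchanged: still Lumen.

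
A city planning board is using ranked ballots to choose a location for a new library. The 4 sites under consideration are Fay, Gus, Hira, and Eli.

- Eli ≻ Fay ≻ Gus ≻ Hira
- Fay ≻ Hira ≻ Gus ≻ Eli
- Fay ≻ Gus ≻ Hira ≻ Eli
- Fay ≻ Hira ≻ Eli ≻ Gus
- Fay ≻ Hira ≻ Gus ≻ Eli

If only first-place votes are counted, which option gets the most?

Fay

First-place vote totals:
  Fay: 4
  Gus: 0
  Hira: 0
  Eli: 1
Fay has the most first-place votes.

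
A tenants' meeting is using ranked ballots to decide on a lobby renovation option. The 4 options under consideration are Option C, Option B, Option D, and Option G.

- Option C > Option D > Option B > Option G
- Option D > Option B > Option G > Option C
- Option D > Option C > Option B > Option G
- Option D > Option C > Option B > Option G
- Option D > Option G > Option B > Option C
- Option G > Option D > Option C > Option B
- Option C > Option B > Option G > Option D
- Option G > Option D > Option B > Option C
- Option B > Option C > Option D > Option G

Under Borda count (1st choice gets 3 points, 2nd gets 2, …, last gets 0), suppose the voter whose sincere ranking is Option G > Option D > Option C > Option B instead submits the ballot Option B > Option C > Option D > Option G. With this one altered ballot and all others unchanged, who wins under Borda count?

Borda totals with the altered ballot: Option C 14, Option B 15, Option D 18, Option G 7.
The winner is unchanged: still Option D.

Option D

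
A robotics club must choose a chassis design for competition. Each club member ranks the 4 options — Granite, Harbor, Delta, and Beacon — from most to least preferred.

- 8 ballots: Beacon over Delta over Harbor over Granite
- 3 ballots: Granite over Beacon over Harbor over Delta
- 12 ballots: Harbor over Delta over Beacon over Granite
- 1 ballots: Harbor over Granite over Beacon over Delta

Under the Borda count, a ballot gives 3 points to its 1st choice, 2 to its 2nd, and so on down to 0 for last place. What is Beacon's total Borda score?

Borda scores:
  Granite: 8·0 + 3·3 + 12·0 + 2 = 11
  Harbor: 8·1 + 3·1 + 12·3 + 3 = 50
  Delta: 8·2 + 3·0 + 12·2 + 0 = 40
  Beacon: 8·3 + 3·2 + 12·1 + 1 = 43

43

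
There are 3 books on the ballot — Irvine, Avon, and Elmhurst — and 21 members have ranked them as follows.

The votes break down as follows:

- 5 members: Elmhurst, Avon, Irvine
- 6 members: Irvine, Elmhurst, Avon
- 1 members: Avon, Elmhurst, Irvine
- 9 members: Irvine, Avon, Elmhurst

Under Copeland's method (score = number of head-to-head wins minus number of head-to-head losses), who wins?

Irvine

Pairwise results:
  Irvine vs Avon: Irvine wins 15–6.
  Irvine vs Elmhurst: Irvine wins 15–6.
  Avon vs Elmhurst: Elmhurst wins 11–10.
Copeland scores (wins − losses):
  Irvine: 2 − 0 = 2
  Avon: 0 − 2 = -2
  Elmhurst: 1 − 1 = 0
Irvine has the best Copeland score.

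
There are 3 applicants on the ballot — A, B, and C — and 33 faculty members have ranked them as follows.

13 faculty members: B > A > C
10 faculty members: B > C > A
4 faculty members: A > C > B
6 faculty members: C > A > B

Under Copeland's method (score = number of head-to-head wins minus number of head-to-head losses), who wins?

B

Pairwise results:
  A vs B: B wins 23–10.
  A vs C: A wins 17–16.
  B vs C: B wins 23–10.
Copeland scores (wins − losses):
  A: 1 − 1 = 0
  B: 2 − 0 = 2
  C: 0 − 2 = -2
B has the best Copeland score.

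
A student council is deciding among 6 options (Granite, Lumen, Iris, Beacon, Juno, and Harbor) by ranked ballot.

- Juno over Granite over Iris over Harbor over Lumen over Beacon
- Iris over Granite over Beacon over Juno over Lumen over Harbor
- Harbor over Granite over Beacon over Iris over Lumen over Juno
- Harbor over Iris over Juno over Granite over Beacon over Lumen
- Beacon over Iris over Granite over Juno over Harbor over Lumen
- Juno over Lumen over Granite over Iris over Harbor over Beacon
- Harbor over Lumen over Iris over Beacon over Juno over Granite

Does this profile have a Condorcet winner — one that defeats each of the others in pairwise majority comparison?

Yes

Head-to-head results (7 voters total):
Granite vs Lumen: Granite wins 5–2.
Granite vs Iris: Iris wins 4–3.
Granite vs Beacon: Granite wins 5–2.
Granite vs Juno: Juno wins 4–3.
Granite vs Harbor: Granite wins 4–3.
Lumen vs Iris: Iris wins 5–2.
Lumen vs Beacon: Beacon wins 4–3.
Lumen vs Juno: Juno wins 5–2.
Lumen vs Harbor: Harbor wins 5–2.
Iris vs Beacon: Iris wins 5–2.
Iris vs Juno: Iris wins 5–2.
Iris vs Harbor: Iris wins 4–3.
Beacon vs Juno: Beacon wins 4–3.
Beacon vs Harbor: Harbor wins 5–2.
Juno vs Harbor: Juno wins 4–3.
Iris beats each rival — Granite (4–3), Lumen (5–2), Beacon (5–2), Juno (5–2), Harbor (4–3) — so Iris is the Condorcet winner.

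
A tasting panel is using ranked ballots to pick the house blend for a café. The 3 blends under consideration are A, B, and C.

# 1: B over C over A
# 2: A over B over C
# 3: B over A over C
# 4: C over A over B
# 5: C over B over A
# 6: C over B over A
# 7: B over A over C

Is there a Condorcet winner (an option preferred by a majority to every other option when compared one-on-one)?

Head-to-head results (7 voters total):
A vs B: B wins 5–2.
A vs C: C wins 4–3.
B vs C: B wins 4–3.
B beats each rival — A (5–2), C (4–3) — so B is the Condorcet winner.

Yes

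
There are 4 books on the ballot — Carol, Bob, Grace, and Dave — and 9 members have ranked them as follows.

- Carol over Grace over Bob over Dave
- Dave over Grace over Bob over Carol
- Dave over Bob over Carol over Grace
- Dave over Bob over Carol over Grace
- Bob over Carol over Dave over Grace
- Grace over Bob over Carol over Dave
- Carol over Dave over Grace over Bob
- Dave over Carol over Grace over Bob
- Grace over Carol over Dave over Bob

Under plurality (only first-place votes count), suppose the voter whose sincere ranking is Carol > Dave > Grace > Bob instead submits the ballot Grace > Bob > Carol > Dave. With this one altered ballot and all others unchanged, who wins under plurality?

Dave

First-place totals with the altered ballot: Carol 1, Bob 1, Grace 3, Dave 4.
The winner is unchanged: still Dave.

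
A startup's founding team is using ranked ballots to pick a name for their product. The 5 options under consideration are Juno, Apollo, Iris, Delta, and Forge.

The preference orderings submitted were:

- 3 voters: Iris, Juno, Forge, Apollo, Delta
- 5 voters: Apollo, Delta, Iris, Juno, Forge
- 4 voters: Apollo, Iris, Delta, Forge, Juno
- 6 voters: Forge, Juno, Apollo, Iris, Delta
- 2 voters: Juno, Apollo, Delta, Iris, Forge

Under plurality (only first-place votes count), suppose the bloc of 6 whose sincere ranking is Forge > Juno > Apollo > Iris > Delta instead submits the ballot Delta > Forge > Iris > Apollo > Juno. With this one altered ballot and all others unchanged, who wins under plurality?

Apollo

First-place totals with the altered ballot: Juno 2, Apollo 9, Iris 3, Delta 6, Forge 0.
The winner is unchanged: still Apollo.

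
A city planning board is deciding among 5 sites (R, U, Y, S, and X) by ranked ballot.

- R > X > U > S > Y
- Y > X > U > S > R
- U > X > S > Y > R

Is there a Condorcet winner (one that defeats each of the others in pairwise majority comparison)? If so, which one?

Head-to-head results (3 voters total):
R vs U: U wins 2–1.
R vs Y: Y wins 2–1.
R vs S: S wins 2–1.
R vs X: X wins 2–1.
U vs Y: U wins 2–1.
U vs S: U wins 3–0.
U vs X: X wins 2–1.
Y vs S: S wins 2–1.
Y vs X: X wins 2–1.
S vs X: X wins 3–0.
X beats each rival — R (2–1), U (2–1), Y (2–1), S (3–0) — so X is the Condorcet winner.

X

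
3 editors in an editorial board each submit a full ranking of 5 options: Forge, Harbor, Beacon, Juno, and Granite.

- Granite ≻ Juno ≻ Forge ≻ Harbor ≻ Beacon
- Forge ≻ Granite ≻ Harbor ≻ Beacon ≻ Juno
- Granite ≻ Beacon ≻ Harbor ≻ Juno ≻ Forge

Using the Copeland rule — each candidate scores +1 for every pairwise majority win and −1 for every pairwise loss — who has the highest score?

Pairwise results:
  Forge vs Harbor: Forge wins 2–1.
  Forge vs Beacon: Forge wins 2–1.
  Forge vs Juno: Juno wins 2–1.
  Forge vs Granite: Granite wins 2–1.
  Harbor vs Beacon: Harbor wins 2–1.
  Harbor vs Juno: Harbor wins 2–1.
  Harbor vs Granite: Granite wins 3–0.
  Beacon vs Juno: Beacon wins 2–1.
  Beacon vs Granite: Granite wins 3–0.
  Juno vs Granite: Granite wins 3–0.
Copeland scores (wins − losses):
  Forge: 2 − 2 = 0
  Harbor: 2 − 2 = 0
  Beacon: 1 − 3 = -2
  Juno: 1 − 3 = -2
  Granite: 4 − 0 = 4
Granite has the best Copeland score.

Granite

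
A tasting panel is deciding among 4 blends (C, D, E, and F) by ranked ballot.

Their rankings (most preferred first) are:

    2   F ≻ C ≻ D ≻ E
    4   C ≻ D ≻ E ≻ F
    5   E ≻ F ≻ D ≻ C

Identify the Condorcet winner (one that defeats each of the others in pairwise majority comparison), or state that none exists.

Head-to-head results (11 voters total):
C vs D: C wins 6–5.
C vs E: C wins 6–5.
C vs F: F wins 7–4.
D vs E: D wins 6–5.
D vs F: F wins 7–4.
E vs F: E wins 9–2.
No candidate beats all others: C beats E beats F beats C, a majority cycle.

No Condorcet winner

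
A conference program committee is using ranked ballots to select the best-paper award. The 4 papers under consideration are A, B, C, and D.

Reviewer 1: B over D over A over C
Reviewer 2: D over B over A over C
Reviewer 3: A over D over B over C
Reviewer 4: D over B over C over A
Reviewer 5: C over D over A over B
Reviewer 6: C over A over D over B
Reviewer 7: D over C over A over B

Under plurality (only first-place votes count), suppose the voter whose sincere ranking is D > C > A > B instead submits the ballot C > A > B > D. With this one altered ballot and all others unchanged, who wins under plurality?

C

First-place totals with the altered ballot: A 1, B 1, C 3, D 2.
The switch changes the winner from D to C.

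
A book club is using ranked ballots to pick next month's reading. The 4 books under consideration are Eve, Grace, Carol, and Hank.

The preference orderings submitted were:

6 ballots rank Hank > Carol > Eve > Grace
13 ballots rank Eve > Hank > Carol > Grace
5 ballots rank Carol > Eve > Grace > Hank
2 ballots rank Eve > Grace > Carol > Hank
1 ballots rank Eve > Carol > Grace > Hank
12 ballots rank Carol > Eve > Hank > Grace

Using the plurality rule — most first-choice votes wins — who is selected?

First-place vote totals:
  Eve: 16
  Grace: 0
  Carol: 17
  Hank: 6
Carol has the most first-place votes.

Carol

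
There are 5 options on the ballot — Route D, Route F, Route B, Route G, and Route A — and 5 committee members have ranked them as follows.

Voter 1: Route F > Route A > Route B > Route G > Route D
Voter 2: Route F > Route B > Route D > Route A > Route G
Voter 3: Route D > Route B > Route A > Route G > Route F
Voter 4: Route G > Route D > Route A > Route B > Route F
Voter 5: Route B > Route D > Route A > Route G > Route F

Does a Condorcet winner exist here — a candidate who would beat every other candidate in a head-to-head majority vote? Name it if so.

Route B

Head-to-head results (5 voters total):
Route D vs Route F: Route D wins 3–2.
Route D vs Route B: Route B wins 3–2.
Route D vs Route G: Route D wins 3–2.
Route D vs Route A: Route D wins 4–1.
Route F vs Route B: Route B wins 3–2.
Route F vs Route G: Route G wins 3–2.
Route F vs Route A: Route A wins 3–2.
Route B vs Route G: Route B wins 4–1.
Route B vs Route A: Route B wins 3–2.
Route G vs Route A: Route A wins 4–1.
Route B beats each rival — Route D (3–2), Route F (3–2), Route G (4–1), Route A (3–2) — so Route B is the Condorcet winner.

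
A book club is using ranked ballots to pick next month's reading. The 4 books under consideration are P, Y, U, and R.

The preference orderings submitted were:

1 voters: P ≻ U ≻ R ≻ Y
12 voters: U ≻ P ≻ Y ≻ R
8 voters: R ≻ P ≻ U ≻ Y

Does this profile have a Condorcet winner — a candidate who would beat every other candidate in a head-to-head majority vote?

Yes

Head-to-head results (21 voters total):
P vs Y: P wins 21–0.
P vs U: U wins 12–9.
P vs R: P wins 13–8.
Y vs U: U wins 21–0.
Y vs R: Y wins 12–9.
U vs R: U wins 13–8.
U beats each rival — P (12–9), Y (21–0), R (13–8) — so U is the Condorcet winner.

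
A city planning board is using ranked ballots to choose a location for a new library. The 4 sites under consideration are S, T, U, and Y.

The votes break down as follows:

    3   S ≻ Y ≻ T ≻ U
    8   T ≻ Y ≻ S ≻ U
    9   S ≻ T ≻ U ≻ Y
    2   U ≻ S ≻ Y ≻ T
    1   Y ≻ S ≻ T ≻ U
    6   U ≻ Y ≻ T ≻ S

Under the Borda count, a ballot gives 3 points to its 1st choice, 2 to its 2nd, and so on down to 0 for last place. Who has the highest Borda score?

T

Borda scores:
  S: 3·3 + 8·1 + 9·3 + 2·2 + 2 + 6·0 = 50
  T: 3·1 + 8·3 + 9·2 + 2·0 + 1 + 6·1 = 52
  U: 3·0 + 8·0 + 9·1 + 2·3 + 0 + 6·3 = 33
  Y: 3·2 + 8·2 + 9·0 + 2·1 + 3 + 6·2 = 39
T has the highest total.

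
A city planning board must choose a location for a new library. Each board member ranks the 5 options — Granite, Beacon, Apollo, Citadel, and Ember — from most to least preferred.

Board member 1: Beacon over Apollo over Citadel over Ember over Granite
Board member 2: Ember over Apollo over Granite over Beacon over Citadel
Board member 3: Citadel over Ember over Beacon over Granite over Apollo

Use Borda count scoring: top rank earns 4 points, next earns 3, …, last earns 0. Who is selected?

Borda scores:
  Granite: 0 + 2 + 1 = 3
  Beacon: 4 + 1 + 2 = 7
  Apollo: 3 + 3 + 0 = 6
  Citadel: 2 + 0 + 4 = 6
  Ember: 1 + 4 + 3 = 8
Ember has the highest total.

Ember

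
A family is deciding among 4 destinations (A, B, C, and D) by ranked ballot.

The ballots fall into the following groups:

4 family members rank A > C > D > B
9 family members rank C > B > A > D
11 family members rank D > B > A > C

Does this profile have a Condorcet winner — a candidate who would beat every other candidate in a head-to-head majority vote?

Head-to-head results (24 voters total):
A vs B: B wins 20–4.
A vs C: A wins 15–9.
A vs D: A wins 13–11.
B vs C: C wins 13–11.
B vs D: D wins 15–9.
C vs D: C wins 13–11.
No candidate beats all others: A beats C beats B beats A, a majority cycle.

No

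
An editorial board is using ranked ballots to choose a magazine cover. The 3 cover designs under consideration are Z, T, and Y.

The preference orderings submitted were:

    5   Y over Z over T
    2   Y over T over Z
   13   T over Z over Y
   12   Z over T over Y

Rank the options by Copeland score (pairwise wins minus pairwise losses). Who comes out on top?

Pairwise results:
  Z vs T: Z wins 17–15.
  Z vs Y: Z wins 25–7.
  T vs Y: T wins 25–7.
Copeland scores (wins − losses):
  Z: 2 − 0 = 2
  T: 1 − 1 = 0
  Y: 0 − 2 = -2
Z has the best Copeland score.

Z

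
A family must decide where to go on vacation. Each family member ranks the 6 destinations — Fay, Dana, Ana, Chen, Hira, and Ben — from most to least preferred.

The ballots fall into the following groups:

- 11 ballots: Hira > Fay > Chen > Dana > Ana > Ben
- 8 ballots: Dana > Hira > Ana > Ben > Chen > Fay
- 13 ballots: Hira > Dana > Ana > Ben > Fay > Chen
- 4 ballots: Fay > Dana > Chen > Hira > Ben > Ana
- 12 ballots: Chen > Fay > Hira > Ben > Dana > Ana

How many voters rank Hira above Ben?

48

Ballots ranking Hira above Ben: 11+8+13+4+12 = 48.
Ballots ranking Ben above Hira: 0.
So 48 of 48 voters prefer Hira to Ben.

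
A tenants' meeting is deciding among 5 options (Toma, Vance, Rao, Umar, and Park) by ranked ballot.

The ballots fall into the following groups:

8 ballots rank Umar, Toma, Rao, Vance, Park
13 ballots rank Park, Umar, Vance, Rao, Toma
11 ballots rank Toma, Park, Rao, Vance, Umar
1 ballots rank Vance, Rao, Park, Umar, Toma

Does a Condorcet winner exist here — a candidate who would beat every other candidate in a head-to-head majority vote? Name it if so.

Head-to-head results (33 voters total):
Toma vs Vance: Toma wins 19–14.
Toma vs Rao: Toma wins 19–14.
Toma vs Umar: Umar wins 22–11.
Toma vs Park: Toma wins 19–14.
Vance vs Rao: Rao wins 19–14.
Vance vs Umar: Umar wins 21–12.
Vance vs Park: Park wins 24–9.
Rao vs Umar: Umar wins 21–12.
Rao vs Park: Park wins 24–9.
Umar vs Park: Park wins 25–8.
No candidate beats all others: Toma beats Park beats Umar beats Toma, a majority cycle.

No Condorcet winner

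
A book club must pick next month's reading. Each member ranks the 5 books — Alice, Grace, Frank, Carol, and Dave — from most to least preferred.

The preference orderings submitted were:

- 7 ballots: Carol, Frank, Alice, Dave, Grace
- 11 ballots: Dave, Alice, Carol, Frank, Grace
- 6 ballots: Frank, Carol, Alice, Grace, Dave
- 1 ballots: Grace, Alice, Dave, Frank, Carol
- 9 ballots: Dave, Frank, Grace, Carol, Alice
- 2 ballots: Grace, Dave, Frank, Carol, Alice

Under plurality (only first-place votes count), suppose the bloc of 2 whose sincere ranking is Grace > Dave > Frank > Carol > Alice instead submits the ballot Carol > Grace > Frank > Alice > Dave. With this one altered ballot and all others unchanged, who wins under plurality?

Dave

First-place totals with the altered ballot: Alice 0, Grace 1, Frank 6, Carol 9, Dave 20.
The winner is unchanged: still Dave.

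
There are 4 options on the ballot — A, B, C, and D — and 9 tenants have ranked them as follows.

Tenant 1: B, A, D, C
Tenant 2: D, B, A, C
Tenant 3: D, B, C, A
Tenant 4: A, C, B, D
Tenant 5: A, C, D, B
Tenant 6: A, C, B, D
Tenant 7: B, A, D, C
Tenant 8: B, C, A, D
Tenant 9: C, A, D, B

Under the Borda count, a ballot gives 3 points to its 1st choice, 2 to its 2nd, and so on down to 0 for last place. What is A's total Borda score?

Borda scores:
  A: 2 + 1 + 0 + 3 + 3 + 3 + 2 + 1 + 2 = 17
  B: 3 + 2 + 2 + 1 + 0 + 1 + 3 + 3 + 0 = 15
  C: 0 + 0 + 1 + 2 + 2 + 2 + 0 + 2 + 3 = 12
  D: 1 + 3 + 3 + 0 + 1 + 0 + 1 + 0 + 1 = 10

17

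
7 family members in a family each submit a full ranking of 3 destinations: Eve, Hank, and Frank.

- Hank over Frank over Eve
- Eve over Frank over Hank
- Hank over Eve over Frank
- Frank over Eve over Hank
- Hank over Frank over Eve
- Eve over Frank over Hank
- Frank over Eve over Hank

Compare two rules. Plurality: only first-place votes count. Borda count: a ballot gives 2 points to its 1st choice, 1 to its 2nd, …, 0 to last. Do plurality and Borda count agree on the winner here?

Plurality first-place counts: Eve 2, Hank 3, Frank 2 → Hank.
Borda totals: Eve 7, Hank 6, Frank 8 → Frank.
The two rules disagree: plurality picks Hank, Borda picks Frank.

No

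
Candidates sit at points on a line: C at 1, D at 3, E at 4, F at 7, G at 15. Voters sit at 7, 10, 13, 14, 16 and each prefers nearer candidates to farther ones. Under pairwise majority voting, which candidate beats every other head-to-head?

With single-peaked preferences on a line, the Condorcet winner is the candidate closest to the median voter.
The median voter (position 13) is closest to G at 15.
Check: G vs C — voters closer to G: 4 of 5.

G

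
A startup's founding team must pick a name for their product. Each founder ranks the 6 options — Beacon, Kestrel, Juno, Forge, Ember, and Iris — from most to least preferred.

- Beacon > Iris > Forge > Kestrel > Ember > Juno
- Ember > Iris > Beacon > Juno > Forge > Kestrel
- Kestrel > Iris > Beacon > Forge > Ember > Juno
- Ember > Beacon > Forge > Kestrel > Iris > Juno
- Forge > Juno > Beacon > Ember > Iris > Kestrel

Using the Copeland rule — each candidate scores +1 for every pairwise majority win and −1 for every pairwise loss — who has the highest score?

Beacon

Pairwise results:
  Beacon vs Kestrel: Beacon wins 4–1.
  Beacon vs Juno: Beacon wins 4–1.
  Beacon vs Forge: Beacon wins 4–1.
  Beacon vs Ember: Beacon wins 3–2.
  Beacon vs Iris: Beacon wins 3–2.
  Kestrel vs Juno: Kestrel wins 3–2.
  Kestrel vs Forge: Forge wins 4–1.
  Kestrel vs Ember: Ember wins 3–2.
  Kestrel vs Iris: Iris wins 3–2.
  Juno vs Forge: Forge wins 4–1.
  Juno vs Ember: Ember wins 4–1.
  Juno vs Iris: Iris wins 4–1.
  Forge vs Ember: Forge wins 3–2.
  Forge vs Iris: Iris wins 3–2.
  Ember vs Iris: Ember wins 3–2.
Copeland scores (wins − losses):
  Beacon: 5 − 0 = 5
  Kestrel: 1 − 4 = -3
  Juno: 0 − 5 = -5
  Forge: 3 − 2 = 1
  Ember: 3 − 2 = 1
  Iris: 3 − 2 = 1
Beacon has the best Copeland score.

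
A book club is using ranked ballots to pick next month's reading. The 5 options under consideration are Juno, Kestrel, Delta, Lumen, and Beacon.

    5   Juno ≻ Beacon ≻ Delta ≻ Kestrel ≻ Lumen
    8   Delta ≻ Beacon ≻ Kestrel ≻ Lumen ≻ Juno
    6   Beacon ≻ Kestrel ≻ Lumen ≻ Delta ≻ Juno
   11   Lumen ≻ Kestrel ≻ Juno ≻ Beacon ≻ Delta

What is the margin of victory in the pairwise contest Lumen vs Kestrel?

Ballots ranking Lumen above Kestrel: 11.
Ballots ranking Kestrel above Lumen: 5+8+6 = 19.
Kestrel wins 19–11, a margin of 8.

8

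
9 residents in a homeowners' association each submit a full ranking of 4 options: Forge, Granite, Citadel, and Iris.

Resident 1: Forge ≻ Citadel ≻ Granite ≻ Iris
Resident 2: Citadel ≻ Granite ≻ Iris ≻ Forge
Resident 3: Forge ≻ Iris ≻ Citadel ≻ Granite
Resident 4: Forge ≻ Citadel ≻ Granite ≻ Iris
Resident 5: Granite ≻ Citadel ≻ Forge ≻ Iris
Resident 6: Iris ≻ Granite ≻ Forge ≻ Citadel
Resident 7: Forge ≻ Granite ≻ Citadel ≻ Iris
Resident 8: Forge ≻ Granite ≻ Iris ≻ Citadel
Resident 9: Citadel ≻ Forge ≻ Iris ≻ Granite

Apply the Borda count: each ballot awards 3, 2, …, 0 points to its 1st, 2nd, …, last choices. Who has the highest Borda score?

Forge

Borda scores:
  Forge: 3 + 0 + 3 + 3 + 1 + 1 + 3 + 3 + 2 = 19
  Granite: 1 + 2 + 0 + 1 + 3 + 2 + 2 + 2 + 0 = 13
  Citadel: 2 + 3 + 1 + 2 + 2 + 0 + 1 + 0 + 3 = 14
  Iris: 0 + 1 + 2 + 0 + 0 + 3 + 0 + 1 + 1 = 8
Forge has the highest total.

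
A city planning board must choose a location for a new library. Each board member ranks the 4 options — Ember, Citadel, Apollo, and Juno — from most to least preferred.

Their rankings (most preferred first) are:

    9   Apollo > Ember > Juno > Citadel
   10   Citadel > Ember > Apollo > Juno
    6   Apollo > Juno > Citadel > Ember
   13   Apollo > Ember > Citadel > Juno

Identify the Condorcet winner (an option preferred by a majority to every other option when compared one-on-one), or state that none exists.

Apollo

Head-to-head results (38 voters total):
Ember vs Citadel: Ember wins 22–16.
Ember vs Apollo: Apollo wins 28–10.
Ember vs Juno: Ember wins 32–6.
Citadel vs Apollo: Apollo wins 28–10.
Citadel vs Juno: Citadel wins 23–15.
Apollo vs Juno: Apollo wins 38–0.
Apollo beats each rival — Ember (28–10), Citadel (28–10), Juno (38–0) — so Apollo is the Condorcet winner.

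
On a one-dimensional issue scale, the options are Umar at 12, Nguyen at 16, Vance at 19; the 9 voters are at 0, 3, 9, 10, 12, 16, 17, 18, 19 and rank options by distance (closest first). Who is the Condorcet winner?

With single-peaked preferences on a line, the Condorcet winner is the candidate closest to the median voter.
The median voter (position 12) is closest to Umar at 12.
Check: Umar vs Nguyen — voters closer to Umar: 5 of 9.

Umar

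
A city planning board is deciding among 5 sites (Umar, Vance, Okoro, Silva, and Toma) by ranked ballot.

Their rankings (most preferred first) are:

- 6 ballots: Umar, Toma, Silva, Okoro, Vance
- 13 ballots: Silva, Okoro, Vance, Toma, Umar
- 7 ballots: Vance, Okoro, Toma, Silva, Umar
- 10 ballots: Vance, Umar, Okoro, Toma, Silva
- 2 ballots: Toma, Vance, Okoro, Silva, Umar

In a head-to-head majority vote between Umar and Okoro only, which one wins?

Ballots ranking Umar above Okoro: 6+10 = 16.
Ballots ranking Okoro above Umar: 13+7+2 = 22.
Okoro wins the head-to-head, 22–16.

Okoro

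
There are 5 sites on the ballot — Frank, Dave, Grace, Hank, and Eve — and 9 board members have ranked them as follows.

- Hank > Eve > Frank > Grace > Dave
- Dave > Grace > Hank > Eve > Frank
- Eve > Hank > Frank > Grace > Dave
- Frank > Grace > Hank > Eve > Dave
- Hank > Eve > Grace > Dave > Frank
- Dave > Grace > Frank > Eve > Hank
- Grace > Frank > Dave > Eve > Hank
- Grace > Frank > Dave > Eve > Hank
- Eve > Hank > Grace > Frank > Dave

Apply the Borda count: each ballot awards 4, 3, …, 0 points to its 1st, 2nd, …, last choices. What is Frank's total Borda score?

Borda scores:
  Frank: 2 + 0 + 2 + 4 + 0 + 2 + 3 + 3 + 1 = 17
  Dave: 0 + 4 + 0 + 0 + 1 + 4 + 2 + 2 + 0 = 13
  Grace: 1 + 3 + 1 + 3 + 2 + 3 + 4 + 4 + 2 = 23
  Hank: 4 + 2 + 3 + 2 + 4 + 0 + 0 + 0 + 3 = 18
  Eve: 3 + 1 + 4 + 1 + 3 + 1 + 1 + 1 + 4 = 19

17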